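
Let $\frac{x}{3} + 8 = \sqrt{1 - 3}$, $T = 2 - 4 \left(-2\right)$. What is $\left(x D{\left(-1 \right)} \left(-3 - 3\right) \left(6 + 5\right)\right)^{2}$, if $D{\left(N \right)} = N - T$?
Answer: $294108408 - 75898944 i \sqrt{2} \approx 2.9411 \cdot 10^{8} - 1.0734 \cdot 10^{8} i$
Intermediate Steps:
$T = 10$ ($T = 2 - -8 = 2 + 8 = 10$)
$x = -24 + 3 i \sqrt{2}$ ($x = -24 + 3 \sqrt{1 - 3} = -24 + 3 \sqrt{-2} = -24 + 3 i \sqrt{2} \approx -24.0 + 4.2426 i$)
$D{\left(N \right)} = -10 + N$ ($D{\left(N \right)} = N - 10 = -10 + N$)
$\left(x D{\left(-1 \right)} \left(-3 - 3\right) \left(6 + 5\right)\right)^{2} = \left(\left(-24 + 3 i \sqrt{2}\right) \left(-10 - 1\right) \left(-3 - 3\right) \left(6 + 5\right)\right)^{2} = \left(\left(-24 + 3 i \sqrt{2}\right) \left(-11\right) \left(\left(-6\right) 11\right)\right)^{2} = \left(\left(264 - 33 i \sqrt{2}\right) \left(-66\right)\right)^{2} = \left(-17424 + 2178 i \sqrt{2}\right)^{2}$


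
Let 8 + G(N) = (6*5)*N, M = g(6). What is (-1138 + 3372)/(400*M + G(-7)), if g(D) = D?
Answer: 1117/1091 ≈ 1.0238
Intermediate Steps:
M = 6
G(N) = -8 + 30*N (G(N) = -8 + (6*5)*N = -8 + 30*N)
(-1138 + 3372)/(400*M + G(-7)) = (-1138 + 3372)/(400*6 + (-8 + 30*(-7))) = 2234/(2400 + (-8 - 210)) = 2234/(2400 - 218) = 2234/2182 = 2234*(1/2182) = 1117/1091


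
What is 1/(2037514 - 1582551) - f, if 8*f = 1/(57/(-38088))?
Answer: 722026300/8644297 ≈ 83.526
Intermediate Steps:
f = -1587/19 (f = 1/(8*((57/(-38088)))) = 1/(8*((57*(-1/38088)))) = 1/(8*(-19/12696)) = (⅛)*(-12696/19) = -1587/19 ≈ -83.526)
1/(2037514 - 1582551) - f = 1/(2037514 - 1582551) - 1*(-1587/19) = 1/454963 + 1587/19 = 722026300/8644297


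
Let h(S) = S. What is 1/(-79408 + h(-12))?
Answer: -1/79420 ≈ -1.2591e-5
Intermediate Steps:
1/(-79408 + h(-12)) = 1/(-79408 - 12) = 1/(-79420) = -1/79420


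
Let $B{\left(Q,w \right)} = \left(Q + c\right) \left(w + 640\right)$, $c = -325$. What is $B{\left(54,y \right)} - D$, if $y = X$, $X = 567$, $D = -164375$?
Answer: $-162722$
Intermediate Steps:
$y = 567$
$B{\left(Q,w \right)} = \left(-325 + Q\right) \left(640 + w\right)$ ($B{\left(Q,w \right)} = \left(Q - 325\right) \left(w + 640\right) = \left(-325 + Q\right) \left(640 + w\right)$)
$B{\left(54,y \right)} - D = \left(-208000 - 184275 + 640 \cdot 54 + 54 \cdot 567\right) - -164375 = \left(-208000 - 184275 + 34560 + 30618\right) + 164375 = -327097 + 164375 = -162722$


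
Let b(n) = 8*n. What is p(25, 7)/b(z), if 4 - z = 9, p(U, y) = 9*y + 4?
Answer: -67/40 ≈ -1.6750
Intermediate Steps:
p(U, y) = 4 + 9*y
z = -5 (z = 4 - 1*9 = 4 - 9 = -5)
p(25, 7)/b(z) = (4 + 9*7)/((8*(-5))) = (4 + 63)/(-40) = 67*(-1/40) = -67/40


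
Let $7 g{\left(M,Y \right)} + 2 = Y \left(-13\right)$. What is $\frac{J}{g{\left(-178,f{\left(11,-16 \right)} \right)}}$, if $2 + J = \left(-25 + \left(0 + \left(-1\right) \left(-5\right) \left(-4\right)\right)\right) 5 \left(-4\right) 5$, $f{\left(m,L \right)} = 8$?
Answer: $- \frac{15743}{53} \approx -297.04$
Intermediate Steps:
$g{\left(M,Y \right)} = - \frac{2}{7} - \frac{13 Y}{7}$ ($g{\left(M,Y \right)} = - \frac{2}{7} + \frac{Y \left(-13\right)}{7} = - \frac{2}{7} + \frac{\left(-13\right) Y}{7} = - \frac{2}{7} - \frac{13 Y}{7}$)
$J = 4498$ ($J = -2 + \left(-25 + \left(0 + \left(-1\right) \left(-5\right) \left(-4\right)\right)\right) 5 \left(-4\right) 5 = -2 + \left(-25 + \left(0 + 5 \left(-4\right)\right)\right) \left(\left(-20\right) 5\right) = -2 + \left(-25 + \left(0 - 20\right)\right) \left(-100\right) = -2 + \left(-25 - 20\right) \left(-100\right) = -2 - -4500 = -2 + 4500 = 4498$)
$\frac{J}{g{\left(-178,f{\left(11,-16 \right)} \right)}} = \frac{4498}{- \frac{2}{7} - \frac{104}{7}} = \frac{4498}{- \frac{106}{7}} = 4498 \left(- \frac{7}{106}\right) = - \frac{15743}{53}$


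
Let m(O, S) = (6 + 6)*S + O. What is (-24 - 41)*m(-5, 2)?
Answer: -1235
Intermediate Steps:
m(O, S) = O + 12*S (m(O, S) = 12*S + O = O + 12*S)
(-24 - 41)*m(-5, 2) = (-24 - 41)*(-5 + 12*2) = -65*(-5 + 24) = -65*19 = -1235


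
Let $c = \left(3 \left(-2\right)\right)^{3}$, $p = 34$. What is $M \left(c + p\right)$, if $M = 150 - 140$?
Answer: $-1820$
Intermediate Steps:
$c = -216$ ($c = \left(-6\right)^{3} = -216$)
$M = 10$ ($M = 150 - 140 = 10$)
$M \left(c + p\right) = 10 \left(-216 + 34\right) = 10 \left(-182\right) = -1820$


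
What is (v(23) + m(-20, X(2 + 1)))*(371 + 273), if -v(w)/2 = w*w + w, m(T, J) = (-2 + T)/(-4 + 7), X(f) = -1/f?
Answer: -2147096/3 ≈ -7.1570e+5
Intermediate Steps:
m(T, J) = -⅔ + T/3 (m(T, J) = (-2 + T)/3 = (-2 + T)*(⅓) = -⅔ + T/3)
v(w) = -2*w - 2*w² (v(w) = -2*(w*w + w) = -2*(w² + w) = -2*(w + w²) = -2*w - 2*w²)
(v(23) + m(-20, X(2 + 1)))*(371 + 273) = (-2*23*(1 + 23) + (-⅔ + (⅓)*(-20)))*(371 + 273) = (-2*23*24 + (-⅔ - 20/3))*644 = (-1104 - 22/3)*644 = -3334/3*644 = -2147096/3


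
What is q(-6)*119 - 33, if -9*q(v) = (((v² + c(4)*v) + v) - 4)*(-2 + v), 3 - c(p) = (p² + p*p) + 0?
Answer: 190103/9 ≈ 21123.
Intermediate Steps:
c(p) = 3 - 2*p² (c(p) = 3 - ((p² + p*p) + 0) = 3 - ((p² + p²) + 0) = 3 - (2*p² + 0) = 3 - 2*p²)
q(v) = -(-2 + v)*(-4 + v² - 28*v)/9 (q(v) = -(((v² + (3 - 2*4²)*v) + v) - 4)*(-2 + v)/9 = -(((v² + (3 - 2*16)*v) + v) - 4)*(-2 + v)/9 = -(((v² + (3 - 32)*v) + v) - 4)*(-2 + v)/9 = -(((v² - 29*v) + v) - 4)*(-2 + v)/9 = -((v² - 28*v) - 4)*(-2 + v)/9 = -(-4 + v² - 28*v)*(-2 + v)/9 = -(-2 + v)*(-4 + v² - 28*v)/9)
q(-6)*119 - 33 = (-8/9 - 52/9*(-6) - ⅑*(-6)³ + (10/3)*(-6)²)*119 - 33 = (-8/9 + 104/3 - ⅑*(-216) + (10/3)*36)*119 - 33 = (-8/9 + 104/3 + 24 + 120)*119 - 33 = (1600/9)*119 - 33 = 190400/9 - 33 = 190103/9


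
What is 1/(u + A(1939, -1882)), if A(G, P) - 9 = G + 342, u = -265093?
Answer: -1/262803 ≈ -3.8051e-6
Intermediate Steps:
A(G, P) = 351 + G (A(G, P) = 9 + (G + 342) = 9 + (342 + G) = 351 + G)
1/(u + A(1939, -1882)) = 1/(-265093 + (351 + 1939)) = 1/(-265093 + 2290) = 1/(-262803) = -1/262803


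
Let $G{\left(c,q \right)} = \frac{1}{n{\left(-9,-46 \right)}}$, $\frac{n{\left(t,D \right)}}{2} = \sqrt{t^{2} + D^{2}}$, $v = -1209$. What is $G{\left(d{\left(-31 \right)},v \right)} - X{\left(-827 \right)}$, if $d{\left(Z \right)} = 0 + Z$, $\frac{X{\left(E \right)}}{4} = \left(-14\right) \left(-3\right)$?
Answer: $-168 + \frac{\sqrt{13}}{338} \approx -167.99$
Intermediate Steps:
$n{\left(t,D \right)} = 2 \sqrt{D^{2} + t^{2}}$ ($n{\left(t,D \right)} = 2 \sqrt{t^{2} + D^{2}} = 2 \sqrt{D^{2} + t^{2}}$)
$X{\left(E \right)} = 168$ ($X{\left(E \right)} = 4 \left(\left(-14\right) \left(-3\right)\right) = 4 \cdot 42 = 168$)
$d{\left(Z \right)} = Z$
$G{\left(c,q \right)} = \frac{\sqrt{13}}{338}$ ($G{\left(c,q \right)} = \frac{1}{2 \sqrt{\left(-46\right)^{2} + \left(-9\right)^{2}}} = \frac{1}{2 \sqrt{2116 + 81}} = \frac{1}{2 \sqrt{2197}} = \frac{1}{2 \cdot 13 \sqrt{13}} = \frac{1}{26 \sqrt{13}} = \frac{\sqrt{13}}{338}$)
$G{\left(d{\left(-31 \right)},v \right)} - X{\left(-827 \right)} = \frac{\sqrt{13}}{338} - 168 = -168 + \frac{\sqrt{13}}{338}$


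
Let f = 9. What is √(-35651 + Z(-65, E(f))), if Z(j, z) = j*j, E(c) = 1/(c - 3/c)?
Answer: I*√31426 ≈ 177.27*I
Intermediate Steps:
Z(j, z) = j²
√(-35651 + Z(-65, E(f))) = √(-35651 + (-65)²) = √(-35651 + 4225) = √(-31426) = I*√31426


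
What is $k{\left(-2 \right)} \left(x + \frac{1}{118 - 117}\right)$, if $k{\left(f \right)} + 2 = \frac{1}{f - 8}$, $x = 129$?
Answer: $-273$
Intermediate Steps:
$k{\left(f \right)} = -2 + \frac{1}{-8 + f}$ ($k{\left(f \right)} = -2 + \frac{1}{f - 8} = -2 + \frac{1}{-8 + f}$)
$k{\left(-2 \right)} \left(x + \frac{1}{118 - 117}\right) = \frac{17 - -4}{-8 - 2} \left(129 + \frac{1}{118 - 117}\right) = \frac{17 + 4}{-10} \left(129 + 1^{-1}\right) = \left(- \frac{1}{10}\right) 21 \left(129 + 1\right) = \left(- \frac{21}{10}\right) 130 = -273$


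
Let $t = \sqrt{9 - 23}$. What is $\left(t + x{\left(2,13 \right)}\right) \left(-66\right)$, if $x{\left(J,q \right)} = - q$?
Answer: $858 - 66 i \sqrt{14} \approx 858.0 - 246.95 i$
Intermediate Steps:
$t = i \sqrt{14}$ ($t = \sqrt{-14} = i \sqrt{14} \approx 3.7417 i$)
$\left(t + x{\left(2,13 \right)}\right) \left(-66\right) = \left(i \sqrt{14} - 13\right) \left(-66\right) = \left(-13 + i \sqrt{14}\right) \left(-66\right) = 858 - 66 i \sqrt{14}$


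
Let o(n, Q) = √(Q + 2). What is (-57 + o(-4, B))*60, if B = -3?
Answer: -3420 + 60*I ≈ -3420.0 + 60.0*I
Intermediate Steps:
o(n, Q) = √(2 + Q)
(-57 + o(-4, B))*60 = (-57 + √(2 - 3))*60 = (-57 + √(-1))*60 = (-57 + I)*60 = -3420 + 60*I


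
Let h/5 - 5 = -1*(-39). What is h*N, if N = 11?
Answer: 2420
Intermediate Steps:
h = 220 (h = 25 + 5*(-1*(-39)) = 25 + 5*39 = 25 + 195 = 220)
h*N = 220*11 = 2420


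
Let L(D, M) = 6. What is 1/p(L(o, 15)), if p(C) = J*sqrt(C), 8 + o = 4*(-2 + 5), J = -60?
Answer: -sqrt(6)/360 ≈ -0.0068041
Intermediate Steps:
o = 4 (o = -8 + 4*(-2 + 5) = -8 + 4*3 = -8 + 12 = 4)
p(C) = -60*sqrt(C)
1/p(L(o, 15)) = 1/(-60*sqrt(6)) = -sqrt(6)/360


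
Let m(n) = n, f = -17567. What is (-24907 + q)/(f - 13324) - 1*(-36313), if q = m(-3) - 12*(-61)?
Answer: 160252723/4413 ≈ 36314.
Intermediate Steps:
q = 729 (q = -3 - 12*(-61) = -3 + 732 = 729)
(-24907 + q)/(f - 13324) - 1*(-36313) = (-24907 + 729)/(-17567 - 13324) - 1*(-36313) = -24178/(-30891) + 36313 = -24178*(-1/30891) + 36313 = 3454/4413 + 36313 = 160252723/4413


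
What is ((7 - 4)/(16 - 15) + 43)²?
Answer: 2116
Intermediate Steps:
((7 - 4)/(16 - 15) + 43)² = (3/1 + 43)² = (3*1 + 43)² = (3 + 43)² = 46² = 2116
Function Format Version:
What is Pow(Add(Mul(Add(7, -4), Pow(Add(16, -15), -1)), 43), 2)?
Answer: 2116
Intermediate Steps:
Pow(Add(Mul(Add(7, -4), Pow(Add(16, -15), -1)), 43), 2) = Pow(Add(Mul(3, Pow(1, -1)), 43), 2) = Pow(Add(Mul(3, 1), 43), 2) = Pow(Add(3, 43), 2) = Pow(46, 2) = 2116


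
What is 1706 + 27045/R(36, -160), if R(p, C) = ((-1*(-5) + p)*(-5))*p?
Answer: 279183/164 ≈ 1702.3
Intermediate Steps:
R(p, C) = p*(-25 - 5*p) (R(p, C) = ((5 + p)*(-5))*p = (-25 - 5*p)*p = p*(-25 - 5*p))
1706 + 27045/R(36, -160) = 1706 + 27045/((-5*36*(5 + 36))) = 1706 + 27045/((-5*36*41)) = 1706 + 27045/(-7380) = 1706 + 27045*(-1/7380) = 1706 - 601/164 = 279183/164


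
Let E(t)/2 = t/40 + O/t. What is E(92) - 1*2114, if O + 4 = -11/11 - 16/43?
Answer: -20863121/9890 ≈ -2109.5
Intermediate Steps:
O = -231/43 (O = -4 + (-11/11 - 16/43) = -4 + (-11*1/11 - 16*1/43) = -4 + (-1 - 16/43) = -4 - 59/43 = -231/43 ≈ -5.3721)
E(t) = -462/(43*t) + t/20 (E(t) = 2*(t/40 - 231/(43*t)) = 2*(-231/(43*t) + t/40) = -462/(43*t) + t/20)
E(92) - 1*2114 = (-462/43/92 + (1/20)*92) - 1*2114 = (-462/43*1/92 + 23/5) - 2114 = (-231/1978 + 23/5) - 2114 = 44339/9890 - 2114 = -20863121/9890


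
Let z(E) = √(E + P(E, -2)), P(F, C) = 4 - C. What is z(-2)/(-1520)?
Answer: -1/760 ≈ -0.0013158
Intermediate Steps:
z(E) = √(6 + E) (z(E) = √(E + (4 - 1*(-2))) = √(E + (4 + 2)) = √(E + 6) = √(6 + E))
z(-2)/(-1520) = √(6 - 2)/(-1520) = -√4/1520 = -1/1520*2 = -1/760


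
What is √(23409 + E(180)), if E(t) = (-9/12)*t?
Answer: 3*√2586 ≈ 152.56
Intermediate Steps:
E(t) = -3*t/4 (E(t) = (-9*1/12)*t = -3*t/4)
√(23409 + E(180)) = √(23409 - ¾*180) = √(23409 - 135) = √23274 = 3*√2586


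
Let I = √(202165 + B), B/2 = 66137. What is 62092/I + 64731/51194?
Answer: 64731/51194 + 62092*√334439/334439 ≈ 108.63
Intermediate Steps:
B = 132274 (B = 2*66137 = 132274)
I = √334439 (I = √(202165 + 132274) = √334439 ≈ 578.31)
62092/I + 64731/51194 = 62092/(√334439) + 64731/51194 = 62092*(√334439/334439) + 64731*(1/51194) = 62092*√334439/334439 + 64731/51194 = 64731/51194 + 62092*√334439/334439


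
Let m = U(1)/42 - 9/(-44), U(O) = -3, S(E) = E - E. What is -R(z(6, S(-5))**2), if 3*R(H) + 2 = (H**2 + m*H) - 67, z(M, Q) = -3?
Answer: -1355/308 ≈ -4.3994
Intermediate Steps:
S(E) = 0
m = 41/308 (m = -3/42 - 9/(-44) = -3*1/42 - 9*(-1/44) = -1/14 + 9/44 = 41/308 ≈ 0.13312)
R(H) = -23 + H**2/3 + 41*H/924 (R(H) = -2/3 + ((H**2 + 41*H/308) - 67)/3 = -2/3 + (-67 + H**2 + 41*H/308)/3 = -2/3 + (-67/3 + H**2/3 + 41*H/924) = -23 + H**2/3 + 41*H/924)
-R(z(6, S(-5))**2) = -(-23 + ((-3)**2)**2/3 + (41/924)*(-3)**2) = -(-23 + (1/3)*9**2 + (41/924)*9) = -(-23 + (1/3)*81 + 123/308) = -(-23 + 27 + 123/308) = -1*1355/308 = -1355/308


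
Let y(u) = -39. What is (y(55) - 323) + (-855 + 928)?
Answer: -289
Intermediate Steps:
(y(55) - 323) + (-855 + 928) = (-39 - 323) + (-855 + 928) = -362 + 73 = -289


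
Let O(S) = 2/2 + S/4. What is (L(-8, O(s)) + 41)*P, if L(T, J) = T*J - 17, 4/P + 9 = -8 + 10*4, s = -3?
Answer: 88/23 ≈ 3.8261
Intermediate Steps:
P = 4/23 (P = 4/(-9 + (-8 + 10*4)) = 4/(-9 + (-8 + 40)) = 4/(-9 + 32) = 4/23 ≈ 0.17391)
O(S) = 1 + S/4 (O(S) = 2*(½) + S*(¼) = 1 + S/4)
L(T, J) = -17 + J*T (L(T, J) = J*T - 17 = -17 + J*T)
(L(-8, O(s)) + 41)*P = ((-17 + (1 + (¼)*(-3))*(-8)) + 41)*(4/23) = ((-17 + (1 - ¾)*(-8)) + 41)*(4/23) = ((-17 + (¼)*(-8)) + 41)*(4/23) = ((-17 - 2) + 41)*(4/23) = (-19 + 41)*(4/23) = 22*(4/23) = 88/23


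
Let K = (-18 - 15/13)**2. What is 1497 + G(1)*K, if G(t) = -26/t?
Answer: -104541/13 ≈ -8041.6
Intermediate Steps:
K = 62001/169 (K = (-18 - 15*1/13)**2 = (-18 - 15/13)**2 = (-249/13)**2 = 62001/169 ≈ 366.87)
1497 + G(1)*K = 1497 - 26/1*(62001/169) = 1497 - 26*1*(62001/169) = 1497 - 26*62001/169 = 1497 - 124002/13 = -104541/13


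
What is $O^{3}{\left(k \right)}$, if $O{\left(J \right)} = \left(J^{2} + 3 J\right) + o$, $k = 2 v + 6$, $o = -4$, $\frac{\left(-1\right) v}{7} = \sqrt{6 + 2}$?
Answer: $5948292232 - 3446760240 \sqrt{2} \approx 1.0738 \cdot 10^{9}$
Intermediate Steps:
$v = - 14 \sqrt{2}$ ($v = - 7 \sqrt{6 + 2} = - 7 \sqrt{8} = - 7 \cdot 2 \sqrt{2} = - 14 \sqrt{2} \approx -19.799$)
$k = 6 - 28 \sqrt{2}$ ($k = 2 \left(- 14 \sqrt{2}\right) + 6 = - 28 \sqrt{2} + 6 = 6 - 28 \sqrt{2} \approx -33.598$)
$O{\left(J \right)} = -4 + J^{2} + 3 J$ ($O{\left(J \right)} = \left(J^{2} + 3 J\right) - 4 = -4 + J^{2} + 3 J$)
$O^{3}{\left(k \right)} = \left(-4 + \left(6 - 28 \sqrt{2}\right)^{2} + 3 \left(6 - 28 \sqrt{2}\right)\right)^{3} = \left(-4 + \left(6 - 28 \sqrt{2}\right)^{2} + \left(18 - 84 \sqrt{2}\right)\right)^{3} = \left(14 + \left(6 - 28 \sqrt{2}\right)^{2} - 84 \sqrt{2}\right)^{3}$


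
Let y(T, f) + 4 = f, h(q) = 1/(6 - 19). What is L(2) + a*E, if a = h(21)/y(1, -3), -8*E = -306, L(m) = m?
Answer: 881/364 ≈ 2.4203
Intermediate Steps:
h(q) = -1/13 (h(q) = 1/(-13) = -1/13)
E = 153/4 (E = -1/8*(-306) = 153/4 ≈ 38.250)
y(T, f) = -4 + f
a = 1/91 (a = -1/(13*(-4 - 3)) = -1/13/(-7) = -1/13*(-1/7) = 1/91 ≈ 0.010989)
L(2) + a*E = 2 + (1/91)*(153/4) = 2 + 153/364 = 881/364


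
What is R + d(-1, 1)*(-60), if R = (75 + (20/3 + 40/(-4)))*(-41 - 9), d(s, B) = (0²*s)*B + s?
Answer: -10570/3 ≈ -3523.3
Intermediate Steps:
d(s, B) = s (d(s, B) = (0*s)*B + s = 0*B + s = 0 + s = s)
R = -10750/3 (R = (75 + (20*(⅓) + 40*(-¼)))*(-50) = (75 + (20/3 - 10))*(-50) = (75 - 10/3)*(-50) = (215/3)*(-50) = -10750/3 ≈ -3583.3)
R + d(-1, 1)*(-60) = -10750/3 - 1*(-60) = -10750/3 + 60 = -10570/3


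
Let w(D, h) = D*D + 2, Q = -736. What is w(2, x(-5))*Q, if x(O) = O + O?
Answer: -4416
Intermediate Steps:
x(O) = 2*O
w(D, h) = 2 + D**2 (w(D, h) = D**2 + 2 = 2 + D**2)
w(2, x(-5))*Q = (2 + 2**2)*(-736) = (2 + 4)*(-736) = 6*(-736) = -4416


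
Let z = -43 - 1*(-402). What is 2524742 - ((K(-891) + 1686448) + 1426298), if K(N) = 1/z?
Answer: -211093437/359 ≈ -5.8800e+5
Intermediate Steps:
z = 359 (z = -43 + 402 = 359)
K(N) = 1/359
2524742 - ((K(-891) + 1686448) + 1426298) = 2524742 - ((1/359 + 1686448) + 1426298) = 2524742 - (605434833/359 + 1426298) = 2524742 - 1*1117475815/359 = 2524742 - 1117475815/359 = -211093437/359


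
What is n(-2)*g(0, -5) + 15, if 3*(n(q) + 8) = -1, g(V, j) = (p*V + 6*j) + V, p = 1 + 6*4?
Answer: 265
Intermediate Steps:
p = 25 (p = 1 + 24 = 25)
g(V, j) = 6*j + 26*V (g(V, j) = (25*V + 6*j) + V = (6*j + 25*V) + V = 6*j + 26*V)
n(q) = -25/3 (n(q) = -8 + (⅓)*(-1) = -8 - ⅓ = -25/3)
n(-2)*g(0, -5) + 15 = -25*(6*(-5) + 26*0)/3 + 15 = -25*(-30 + 0)/3 + 15 = -25/3*(-30) + 15 = 250 + 15 = 265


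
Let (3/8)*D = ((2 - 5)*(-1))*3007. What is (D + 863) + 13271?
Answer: 38190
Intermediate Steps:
D = 24056 (D = 8*(((2 - 5)*(-1))*3007)/3 = 8*(-3*(-1)*3007)/3 = 8*(3*3007)/3 = (8/3)*9021 = 24056)
(D + 863) + 13271 = (24056 + 863) + 13271 = 24919 + 13271 = 38190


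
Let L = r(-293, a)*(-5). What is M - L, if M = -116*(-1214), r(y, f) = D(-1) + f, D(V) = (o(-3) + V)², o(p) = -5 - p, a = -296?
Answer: 139389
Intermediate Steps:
D(V) = (-2 + V)² (D(V) = ((-5 - 1*(-3)) + V)² = ((-5 + 3) + V)² = (-2 + V)²)
r(y, f) = 9 + f (r(y, f) = (-2 - 1)² + f = (-3)² + f = 9 + f)
L = 1435 (L = (9 - 296)*(-5) = -287*(-5) = 1435)
M = 140824
M - L = 140824 - 1*1435 = 140824 - 1435 = 139389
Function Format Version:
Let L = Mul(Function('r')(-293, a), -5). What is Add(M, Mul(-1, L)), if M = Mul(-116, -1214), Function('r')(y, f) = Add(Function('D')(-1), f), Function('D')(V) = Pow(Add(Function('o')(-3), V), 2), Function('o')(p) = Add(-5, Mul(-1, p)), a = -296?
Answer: 139389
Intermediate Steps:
Function('D')(V) = Pow(Add(-2, V), 2) (Function('D')(V) = Pow(Add(Add(-5, Mul(-1, -3)), V), 2) = Pow(Add(Add(-5, 3), V), 2) = Pow(Add(-2, V), 2))
Function('r')(y, f) = Add(9, f) (Function('r')(y, f) = Add(Pow(Add(-2, -1), 2), f) = Add(Pow(-3, 2), f) = Add(9, f))
L = 1435 (L = Mul(Add(9, -296), -5) = Mul(-287, -5) = 1435)
M = 140824
Add(M, Mul(-1, L)) = Add(140824, Mul(-1, 1435)) = Add(140824, -1435) = 139389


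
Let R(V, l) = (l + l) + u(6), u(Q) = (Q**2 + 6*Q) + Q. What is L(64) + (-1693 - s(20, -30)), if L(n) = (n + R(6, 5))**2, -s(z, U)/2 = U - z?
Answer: 21311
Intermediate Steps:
u(Q) = Q**2 + 7*Q
s(z, U) = -2*U + 2*z (s(z, U) = -2*(U - z) = -2*U + 2*z)
R(V, l) = 78 + 2*l (R(V, l) = (l + l) + 6*(7 + 6) = 2*l + 6*13 = 2*l + 78 = 78 + 2*l)
L(n) = (88 + n)**2 (L(n) = (n + (78 + 2*5))**2 = (n + (78 + 10))**2 = (n + 88)**2 = (88 + n)**2)
L(64) + (-1693 - s(20, -30)) = (88 + 64)**2 + (-1693 - (-2*(-30) + 2*20)) = 152**2 + (-1693 - (60 + 40)) = 23104 + (-1693 - 1*100) = 23104 + (-1693 - 100) = 23104 - 1793 = 21311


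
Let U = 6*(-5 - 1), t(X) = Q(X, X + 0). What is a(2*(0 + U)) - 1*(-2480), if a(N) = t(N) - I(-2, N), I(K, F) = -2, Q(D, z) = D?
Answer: 2410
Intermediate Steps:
t(X) = X
U = -36 (U = 6*(-6) = -36)
a(N) = 2 + N (a(N) = N - 1*(-2) = N + 2 = 2 + N)
a(2*(0 + U)) - 1*(-2480) = (2 + 2*(0 - 36)) - 1*(-2480) = (2 + 2*(-36)) + 2480 = (2 - 72) + 2480 = -70 + 2480 = 2410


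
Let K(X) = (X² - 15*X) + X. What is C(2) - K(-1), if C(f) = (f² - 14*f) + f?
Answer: -37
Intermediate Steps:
C(f) = f² - 13*f
K(X) = X² - 14*X
C(2) - K(-1) = 2*(-13 + 2) - (-1)*(-14 - 1) = 2*(-11) - (-1)*(-15) = -22 - 1*15 = -22 - 15 = -37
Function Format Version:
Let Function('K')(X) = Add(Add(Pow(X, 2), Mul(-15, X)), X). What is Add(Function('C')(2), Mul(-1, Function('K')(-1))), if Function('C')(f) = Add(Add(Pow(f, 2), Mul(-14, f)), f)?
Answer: -37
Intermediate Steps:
Function('C')(f) = Add(Pow(f, 2), Mul(-13, f))
Function('K')(X) = Add(Pow(X, 2), Mul(-14, X))
Add(Function('C')(2), Mul(-1, Function('K')(-1))) = Add(Mul(2, Add(-13, 2)), Mul(-1, Mul(-1, Add(-14, -1)))) = Add(Mul(2, -11), Mul(-1, Mul(-1, -15))) = Add(-22, Mul(-1, 15)) = Add(-22, -15) = -37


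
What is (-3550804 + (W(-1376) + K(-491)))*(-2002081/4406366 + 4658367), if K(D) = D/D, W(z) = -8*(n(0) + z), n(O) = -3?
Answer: -72658996025169786811/4406366 ≈ -1.6490e+13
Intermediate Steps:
W(z) = 24 - 8*z (W(z) = -8*(-3 + z) = 24 - 8*z)
K(D) = 1
(-3550804 + (W(-1376) + K(-491)))*(-2002081/4406366 + 4658367) = (-3550804 + ((24 - 8*(-1376)) + 1))*(-2002081/4406366 + 4658367) = (-3550804 + ((24 + 11008) + 1))*(-2002081*1/4406366 + 4658367) = (-3550804 + (11032 + 1))*(-2002081/4406366 + 4658367) = (-3550804 + 11033)*(20526467962241/4406366) = -3539771*20526467962241/4406366 = -72658996025169786811/4406366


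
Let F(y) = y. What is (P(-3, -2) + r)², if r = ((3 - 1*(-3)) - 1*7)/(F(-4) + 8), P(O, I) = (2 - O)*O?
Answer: 3721/16 ≈ 232.56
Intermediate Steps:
P(O, I) = O*(2 - O)
r = -¼ (r = ((3 - 1*(-3)) - 1*7)/(-4 + 8) = ((3 + 3) - 7)/4 = (6 - 7)*(¼) = -1*¼ = -¼ ≈ -0.25000)
(P(-3, -2) + r)² = (-3*(2 - 1*(-3)) - ¼)² = (-3*(2 + 3) - ¼)² = (-3*5 - ¼)² = (-15 - ¼)² = (-61/4)² = 3721/16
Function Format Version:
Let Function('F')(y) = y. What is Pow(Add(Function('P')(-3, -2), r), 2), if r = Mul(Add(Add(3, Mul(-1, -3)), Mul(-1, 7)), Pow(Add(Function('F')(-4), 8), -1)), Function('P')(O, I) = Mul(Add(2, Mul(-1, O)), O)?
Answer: Rational(3721, 16) ≈ 232.56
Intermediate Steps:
Function('P')(O, I) = Mul(O, Add(2, Mul(-1, O)))
r = Rational(-1, 4) (r = Mul(Add(Add(3, Mul(-1, -3)), Mul(-1, 7)), Pow(Add(-4, 8), -1)) = Mul(Add(Add(3, 3), -7), Pow(4, -1)) = Mul(Add(6, -7), Rational(1, 4)) = Mul(-1, Rational(1, 4)) = Rational(-1, 4) ≈ -0.25000)
Pow(Add(Function('P')(-3, -2), r), 2) = Pow(Add(Mul(-3, Add(2, Mul(-1, -3))), Rational(-1, 4)), 2) = Pow(Add(Mul(-3, Add(2, 3)), Rational(-1, 4)), 2) = Pow(Add(Mul(-3, 5), Rational(-1, 4)), 2) = Pow(Add(-15, Rational(-1, 4)), 2) = Pow(Rational(-61, 4), 2) = Rational(3721, 16)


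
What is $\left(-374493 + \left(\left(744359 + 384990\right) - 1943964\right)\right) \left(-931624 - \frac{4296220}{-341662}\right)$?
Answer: $\frac{189244292491060872}{170831} \approx 1.1078 \cdot 10^{12}$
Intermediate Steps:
$\left(-374493 + \left(\left(744359 + 384990\right) - 1943964\right)\right) \left(-931624 - \frac{4296220}{-341662}\right) = \left(-374493 + \left(1129349 - 1943964\right)\right) \left(-931624 - - \frac{2148110}{170831}\right) = \left(-374493 - 814615\right) \left(-931624 + \frac{2148110}{170831}\right) = \left(-1189108\right) \left(- \frac{159148111434}{170831}\right) = \frac{189244292491060872}{170831}$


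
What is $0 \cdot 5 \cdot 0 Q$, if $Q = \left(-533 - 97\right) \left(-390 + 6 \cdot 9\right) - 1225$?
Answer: $0$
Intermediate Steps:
$Q = 210455$ ($Q = - 630 \left(-390 + 54\right) - 1225 = \left(-630\right) \left(-336\right) - 1225 = 211680 - 1225 = 210455$)
$0 \cdot 5 \cdot 0 Q = 0 \cdot 5 \cdot 0 \cdot 210455 = 0 \cdot 0 \cdot 210455 = 0 \cdot 210455 = 0$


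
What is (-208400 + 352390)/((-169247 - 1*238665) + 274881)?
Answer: -143990/133031 ≈ -1.0824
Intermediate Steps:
(-208400 + 352390)/((-169247 - 1*238665) + 274881) = 143990/((-169247 - 238665) + 274881) = 143990/(-407912 + 274881) = 143990/(-133031) = 143990*(-1/133031) = -143990/133031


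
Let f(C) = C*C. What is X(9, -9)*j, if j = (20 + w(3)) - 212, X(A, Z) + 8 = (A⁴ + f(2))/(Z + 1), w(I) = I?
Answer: 1252881/8 ≈ 1.5661e+5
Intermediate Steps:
f(C) = C²
X(A, Z) = -8 + (4 + A⁴)/(1 + Z) (X(A, Z) = -8 + (A⁴ + 2²)/(Z + 1) = -8 + (A⁴ + 4)/(1 + Z) = -8 + (4 + A⁴)/(1 + Z))
j = -189 (j = (20 + 3) - 212 = 23 - 212 = -189)
X(9, -9)*j = ((-4 + 9⁴ - 8*(-9))/(1 - 9))*(-189) = ((-4 + 6561 + 72)/(-8))*(-189) = -⅛*6629*(-189) = -6629/8*(-189) = 1252881/8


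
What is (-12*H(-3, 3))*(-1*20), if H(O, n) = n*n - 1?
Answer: 1920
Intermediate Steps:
H(O, n) = -1 + n² (H(O, n) = n² - 1 = -1 + n²)
(-12*H(-3, 3))*(-1*20) = (-12*(-1 + 3²))*(-1*20) = -12*(-1 + 9)*(-20) = -12*8*(-20) = -96*(-20) = 1920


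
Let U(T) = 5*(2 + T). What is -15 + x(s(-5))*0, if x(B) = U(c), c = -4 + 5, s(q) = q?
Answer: -15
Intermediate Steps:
c = 1
U(T) = 10 + 5*T
x(B) = 15 (x(B) = 10 + 5*1 = 10 + 5 = 15)
-15 + x(s(-5))*0 = -15 + 15*0 = -15 + 0 = -15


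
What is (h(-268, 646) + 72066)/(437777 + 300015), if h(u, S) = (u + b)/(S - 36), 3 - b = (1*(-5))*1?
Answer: 137375/1406416 ≈ 0.097677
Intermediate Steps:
b = 8 (b = 3 - 1*(-5) = 3 + 5 = 8)
h(u, S) = (8 + u)/(-36 + S) (h(u, S) = (u + 8)/(S - 36) = (8 + u)/(-36 + S))
(h(-268, 646) + 72066)/(437777 + 300015) = ((8 - 268)/(-36 + 646) + 72066)/(437777 + 300015) = (-260/610 + 72066)/737792 = ((1/610)*(-260) + 72066)*(1/737792) = (-26/61 + 72066)*(1/737792) = (4396000/61)*(1/737792) = 137375/1406416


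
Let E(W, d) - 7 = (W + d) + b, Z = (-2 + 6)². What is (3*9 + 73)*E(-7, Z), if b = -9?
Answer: 700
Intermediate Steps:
Z = 16 (Z = 4² = 16)
E(W, d) = -2 + W + d (E(W, d) = 7 + ((W + d) - 9) = 7 + (-9 + W + d) = -2 + W + d)
(3*9 + 73)*E(-7, Z) = (3*9 + 73)*(-2 - 7 + 16) = (27 + 73)*7 = 100*7 = 700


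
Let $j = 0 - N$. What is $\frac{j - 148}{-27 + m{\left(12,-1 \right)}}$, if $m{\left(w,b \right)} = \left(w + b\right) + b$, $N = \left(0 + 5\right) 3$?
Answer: $\frac{163}{17} \approx 9.5882$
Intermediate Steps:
$N = 15$ ($N = 5 \cdot 3 = 15$)
$m{\left(w,b \right)} = w + 2 b$ ($m{\left(w,b \right)} = \left(b + w\right) + b = w + 2 b$)
$j = -15$ ($j = 0 - 15 = -15$)
$\frac{j - 148}{-27 + m{\left(12,-1 \right)}} = \frac{-15 - 148}{-27 + \left(12 + 2 \left(-1\right)\right)} = - \frac{163}{-27 + \left(12 - 2\right)} = - \frac{163}{-27 + 10} = - \frac{163}{-17} = \left(-163\right) \left(- \frac{1}{17}\right) = \frac{163}{17}$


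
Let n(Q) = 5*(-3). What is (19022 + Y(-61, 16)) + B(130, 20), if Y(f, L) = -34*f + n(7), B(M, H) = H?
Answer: 21101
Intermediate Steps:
n(Q) = -15
Y(f, L) = -15 - 34*f (Y(f, L) = -34*f - 15 = -15 - 34*f)
(19022 + Y(-61, 16)) + B(130, 20) = (19022 + (-15 - 34*(-61))) + 20 = (19022 + (-15 + 2074)) + 20 = (19022 + 2059) + 20 = 21081 + 20 = 21101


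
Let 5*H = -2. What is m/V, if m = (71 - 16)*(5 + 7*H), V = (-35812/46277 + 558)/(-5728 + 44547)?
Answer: 31052521489/3683822 ≈ 8429.4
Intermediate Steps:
H = -⅖ (H = (⅕)*(-2) = -⅖ ≈ -0.40000)
V = 3683822/256632409 (V = (-35812*1/46277 + 558)/38819 = (-5116/6611 + 558)*(1/38819) = (3683822/6611)*(1/38819) = 3683822/256632409 ≈ 0.014354)
m = 121 (m = (71 - 16)*(5 + 7*(-⅖)) = 55*(5 - 14/5) = 55*(11/5) = 121)
m/V = 121/(3683822/256632409) = 121*(256632409/3683822) = 31052521489/3683822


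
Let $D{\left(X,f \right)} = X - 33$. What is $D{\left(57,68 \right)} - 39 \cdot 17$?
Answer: $-639$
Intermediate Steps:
$D{\left(X,f \right)} = -33 + X$
$D{\left(57,68 \right)} - 39 \cdot 17 = \left(-33 + 57\right) - 39 \cdot 17 = 24 - 663 = -639$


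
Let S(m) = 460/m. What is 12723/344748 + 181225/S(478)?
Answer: 497733182733/2643068 ≈ 1.8832e+5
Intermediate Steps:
12723/344748 + 181225/S(478) = 12723/344748 + 181225/((460/478)) = 12723*(1/344748) + 181225/((460*(1/478))) = 4241/114916 + 181225/(230/239) = 4241/114916 + 181225*(239/230) = 4241/114916 + 8662555/46 = 497733182733/2643068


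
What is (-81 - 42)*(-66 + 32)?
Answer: 4182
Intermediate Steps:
(-81 - 42)*(-66 + 32) = -123*(-34) = 4182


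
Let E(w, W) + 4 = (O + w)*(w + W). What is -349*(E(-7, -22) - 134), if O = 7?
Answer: 48162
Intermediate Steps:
E(w, W) = -4 + (7 + w)*(W + w) (E(w, W) = -4 + (7 + w)*(w + W) = -4 + (7 + w)*(W + w))
-349*(E(-7, -22) - 134) = -349*((-4 + (-7)² + 7*(-22) + 7*(-7) - 22*(-7)) - 134) = -349*((-4 + 49 - 154 - 49 + 154) - 134) = -349*(-4 - 134) = -349*(-138) = 48162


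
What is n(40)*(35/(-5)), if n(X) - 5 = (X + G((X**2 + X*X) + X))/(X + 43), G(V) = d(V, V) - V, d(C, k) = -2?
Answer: 19509/83 ≈ 235.05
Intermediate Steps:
G(V) = -2 - V
n(X) = 5 + (-2 - 2*X**2)/(43 + X) (n(X) = 5 + (X + (-2 - ((X**2 + X*X) + X)))/(X + 43) = 5 + (X + (-2 - ((X**2 + X**2) + X)))/(43 + X) = 5 + (X + (-2 - (2*X**2 + X)))/(43 + X) = 5 + (X + (-2 - (X + 2*X**2)))/(43 + X) = 5 + (X + (-2 + (-X - 2*X**2)))/(43 + X) = 5 + (X + (-2 - X - 2*X**2))/(43 + X) = 5 + (-2 - 2*X**2)/(43 + X))
n(40)*(35/(-5)) = ((213 - 2*40**2 + 5*40)/(43 + 40))*(35/(-5)) = ((213 - 2*1600 + 200)/83)*(35*(-1/5)) = ((213 - 3200 + 200)/83)*(-7) = ((1/83)*(-2787))*(-7) = -2787/83*(-7) = 19509/83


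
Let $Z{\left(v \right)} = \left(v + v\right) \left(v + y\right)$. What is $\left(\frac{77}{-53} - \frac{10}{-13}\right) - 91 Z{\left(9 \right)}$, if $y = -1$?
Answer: $- \frac{9029127}{689} \approx -13105.0$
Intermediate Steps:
$Z{\left(v \right)} = 2 v \left(-1 + v\right)$ ($Z{\left(v \right)} = \left(v + v\right) \left(v - 1\right) = 2 v \left(-1 + v\right)$)
$\left(\frac{77}{-53} - \frac{10}{-13}\right) - 91 Z{\left(9 \right)} = \left(\frac{77}{-53} - \frac{10}{-13}\right) - 91 \cdot 2 \cdot 9 \left(-1 + 9\right) = \left(77 \left(- \frac{1}{53}\right) - - \frac{10}{13}\right) - 91 \cdot 2 \cdot 9 \cdot 8 = \left(- \frac{77}{53} + \frac{10}{13}\right) - 13104 = - \frac{471}{689} - 13104 = - \frac{9029127}{689}$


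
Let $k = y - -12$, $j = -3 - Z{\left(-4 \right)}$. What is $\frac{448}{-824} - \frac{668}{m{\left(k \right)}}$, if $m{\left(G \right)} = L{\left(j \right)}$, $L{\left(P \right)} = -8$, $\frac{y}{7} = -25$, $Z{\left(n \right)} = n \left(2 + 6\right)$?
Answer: $\frac{17089}{206} \approx 82.956$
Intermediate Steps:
$Z{\left(n \right)} = 8 n$ ($Z{\left(n \right)} = n 8 = 8 n$)
$y = -175$ ($y = 7 \left(-25\right) = -175$)
$j = 29$ ($j = -3 - 8 \left(-4\right) = -3 - -32 = -3 + 32 = 29$)
$k = -163$ ($k = -175 - -12 = -175 + 12 = -163$)
$m{\left(G \right)} = -8$
$\frac{448}{-824} - \frac{668}{m{\left(k \right)}} = \frac{448}{-824} - \frac{668}{-8} = 448 \left(- \frac{1}{824}\right) - - \frac{167}{2} = - \frac{56}{103} + \frac{167}{2} = \frac{17089}{206}$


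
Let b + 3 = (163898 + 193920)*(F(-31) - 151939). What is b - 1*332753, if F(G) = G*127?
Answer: -55775571324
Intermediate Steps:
F(G) = 127*G
b = -55775238571 (b = -3 + (163898 + 193920)*(127*(-31) - 151939) = -3 + 357818*(-3937 - 151939) = -3 + 357818*(-155876) = -3 - 55775238568 = -55775238571)
b - 1*332753 = -55775238571 - 1*332753 = -55775238571 - 332753 = -55775571324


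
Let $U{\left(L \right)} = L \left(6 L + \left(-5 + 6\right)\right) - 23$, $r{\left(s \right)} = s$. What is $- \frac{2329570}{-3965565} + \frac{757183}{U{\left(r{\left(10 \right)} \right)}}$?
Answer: $\frac{600805172197}{465557331} \approx 1290.5$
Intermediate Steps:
$U{\left(L \right)} = -23 + L \left(1 + 6 L\right)$ ($U{\left(L \right)} = L \left(6 L + 1\right) - 23 = L \left(1 + 6 L\right) - 23 = -23 + L \left(1 + 6 L\right)$)
$- \frac{2329570}{-3965565} + \frac{757183}{U{\left(r{\left(10 \right)} \right)}} = - \frac{2329570}{-3965565} + \frac{757183}{-23 + 10 + 6 \cdot 10^{2}} = \left(-2329570\right) \left(- \frac{1}{3965565}\right) + \frac{757183}{-23 + 10 + 6 \cdot 100} = \frac{465914}{793113} + \frac{757183}{-23 + 10 + 600} = \frac{465914}{793113} + \frac{757183}{587} = \frac{600805172197}{465557331}$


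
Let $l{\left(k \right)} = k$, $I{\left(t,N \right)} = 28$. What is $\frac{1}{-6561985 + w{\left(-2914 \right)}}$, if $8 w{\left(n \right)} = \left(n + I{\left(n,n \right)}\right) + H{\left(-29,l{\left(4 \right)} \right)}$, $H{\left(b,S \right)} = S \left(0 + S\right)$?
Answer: $- \frac{4}{26249375} \approx -1.5238 \cdot 10^{-7}$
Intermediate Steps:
$H{\left(b,S \right)} = S^{2}$ ($H{\left(b,S \right)} = S S = S^{2}$)
$w{\left(n \right)} = \frac{11}{2} + \frac{n}{8}$ ($w{\left(n \right)} = \frac{\left(n + 28\right) + 4^{2}}{8} = \frac{\left(28 + n\right) + 16}{8} = \frac{44 + n}{8} = \frac{11}{2} + \frac{n}{8}$)
$\frac{1}{-6561985 + w{\left(-2914 \right)}} = \frac{1}{-6561985 + \left(\frac{11}{2} + \frac{1}{8} \left(-2914\right)\right)} = \frac{1}{-6561985 + \left(\frac{11}{2} - \frac{1457}{4}\right)} = \frac{1}{-6561985 - \frac{1435}{4}} = \frac{1}{- \frac{26249375}{4}} = - \frac{4}{26249375}$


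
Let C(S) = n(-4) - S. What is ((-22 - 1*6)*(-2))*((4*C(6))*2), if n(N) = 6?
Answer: 0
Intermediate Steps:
C(S) = 6 - S
((-22 - 1*6)*(-2))*((4*C(6))*2) = ((-22 - 1*6)*(-2))*((4*(6 - 1*6))*2) = ((-22 - 6)*(-2))*((4*(6 - 6))*2) = (-28*(-2))*((4*0)*2) = 56*(0*2) = 56*0 = 0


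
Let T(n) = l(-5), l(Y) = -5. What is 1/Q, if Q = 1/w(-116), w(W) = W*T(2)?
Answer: 580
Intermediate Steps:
T(n) = -5
w(W) = -5*W (w(W) = W*(-5) = -5*W)
Q = 1/580 (Q = 1/(-5*(-116)) = 1/580 ≈ 0.0017241)
1/Q = 1/(1/580) = 580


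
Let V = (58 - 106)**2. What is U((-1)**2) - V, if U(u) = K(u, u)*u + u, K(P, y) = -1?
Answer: -2304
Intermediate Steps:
U(u) = 0 (U(u) = -u + u = 0)
V = 2304 (V = (-48)**2 = 2304)
U((-1)**2) - V = 0 - 1*2304 = 0 - 2304 = -2304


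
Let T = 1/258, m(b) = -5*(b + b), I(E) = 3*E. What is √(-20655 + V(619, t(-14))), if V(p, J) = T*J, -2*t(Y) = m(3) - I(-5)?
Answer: I*√152764165/86 ≈ 143.72*I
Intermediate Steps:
m(b) = -10*b
T = 1/258 ≈ 0.0038760
t(Y) = 15/2 (t(Y) = -(-10*3 - 3*(-5))/2 = -(-30 - 1*(-15))/2 = -(-30 + 15)/2 = -½*(-15) = 15/2)
V(p, J) = J/258
√(-20655 + V(619, t(-14))) = √(-20655 + (1/258)*(15/2)) = √(-20655 + 5/172) = √(-3552655/172) = I*√152764165/86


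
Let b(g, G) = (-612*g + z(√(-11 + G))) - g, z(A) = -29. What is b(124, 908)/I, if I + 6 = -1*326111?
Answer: 76041/326117 ≈ 0.23317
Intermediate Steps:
I = -326117 (I = -6 - 1*326111 = -6 - 326111 = -326117)
b(g, G) = -29 - 613*g (b(g, G) = (-612*g - 29) - g = (-29 - 612*g) - g = -29 - 613*g)
b(124, 908)/I = (-29 - 613*124)/(-326117) = (-29 - 76012)*(-1/326117) = -76041*(-1/326117) = 76041/326117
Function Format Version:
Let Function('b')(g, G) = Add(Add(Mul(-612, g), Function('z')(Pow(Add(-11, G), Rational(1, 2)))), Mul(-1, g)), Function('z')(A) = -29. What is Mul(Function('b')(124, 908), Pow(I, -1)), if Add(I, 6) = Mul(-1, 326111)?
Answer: Rational(76041, 326117) ≈ 0.23317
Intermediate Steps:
I = -326117 (I = Add(-6, Mul(-1, 326111)) = Add(-6, -326111) = -326117)
Function('b')(g, G) = Add(-29, Mul(-613, g)) (Function('b')(g, G) = Add(Add(Mul(-612, g), -29), Mul(-1, g)) = Add(Add(-29, Mul(-612, g)), Mul(-1, g)) = Add(-29, Mul(-613, g)))
Mul(Function('b')(124, 908), Pow(I, -1)) = Mul(Add(-29, Mul(-613, 124)), Pow(-326117, -1)) = Mul(Add(-29, -76012), Rational(-1, 326117)) = Mul(-76041, Rational(-1, 326117)) = Rational(76041, 326117)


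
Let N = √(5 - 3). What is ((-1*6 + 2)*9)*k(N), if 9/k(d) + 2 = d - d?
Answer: 162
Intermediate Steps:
N = √2 ≈ 1.4142
k(d) = -9/2 (k(d) = 9/(-2 + (d - d)) = 9/(-2 + 0) = 9/(-2) = 9*(-½) = -9/2)
((-1*6 + 2)*9)*k(N) = ((-1*6 + 2)*9)*(-9/2) = ((-6 + 2)*9)*(-9/2) = -4*9*(-9/2) = -36*(-9/2) = 162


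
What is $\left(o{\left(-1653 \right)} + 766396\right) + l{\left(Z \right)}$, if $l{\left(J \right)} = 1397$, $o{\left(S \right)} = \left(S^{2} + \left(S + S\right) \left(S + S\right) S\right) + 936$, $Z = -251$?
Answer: $-18063187170$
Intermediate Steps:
$o{\left(S \right)} = 936 + S^{2} + 4 S^{3}$ ($o{\left(S \right)} = \left(S^{2} + 2 S 2 S S\right) + 936 = \left(S^{2} + 4 S^{2} S\right) + 936 = \left(S^{2} + 4 S^{3}\right) + 936 = 936 + S^{2} + 4 S^{3}$)
$\left(o{\left(-1653 \right)} + 766396\right) + l{\left(Z \right)} = \left(\left(936 + \left(-1653\right)^{2} + 4 \left(-1653\right)^{3}\right) + 766396\right) + 1397 = \left(\left(936 + 2732409 + 4 \left(-4516672077\right)\right) + 766396\right) + 1397 = \left(\left(936 + 2732409 - 18066688308\right) + 766396\right) + 1397 = \left(-18063954963 + 766396\right) + 1397 = -18063188567 + 1397 = -18063187170$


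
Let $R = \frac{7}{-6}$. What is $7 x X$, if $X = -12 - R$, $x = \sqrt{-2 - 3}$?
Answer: $- \frac{455 i \sqrt{5}}{6} \approx - 169.57 i$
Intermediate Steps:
$R = - \frac{7}{6}$ ($R = 7 \left(- \frac{1}{6}\right) = - \frac{7}{6} \approx -1.1667$)
$x = i \sqrt{5}$ ($x = \sqrt{-5} = i \sqrt{5} \approx 2.2361 i$)
$X = - \frac{65}{6}$ ($X = -12 - - \frac{7}{6} = -12 + \frac{7}{6} = - \frac{65}{6} \approx -10.833$)
$7 x X = 7 i \sqrt{5} \left(- \frac{65}{6}\right) = - \frac{455 i \sqrt{5}}{6}$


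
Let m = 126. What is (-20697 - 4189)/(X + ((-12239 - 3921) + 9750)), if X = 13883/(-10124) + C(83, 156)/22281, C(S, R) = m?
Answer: 267314561704/68868094359 ≈ 3.8815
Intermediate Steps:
C(S, R) = 126
X = -14669119/10741564 (X = 13883/(-10124) + 126/22281 = 13883*(-1/10124) + 126*(1/22281) = -13883/10124 + 6/1061 = -14669119/10741564 ≈ -1.3656)
(-20697 - 4189)/(X + ((-12239 - 3921) + 9750)) = (-20697 - 4189)/(-14669119/10741564 + ((-12239 - 3921) + 9750)) = -24886/(-14669119/10741564 + (-16160 + 9750)) = -24886/(-14669119/10741564 - 6410) = -24886/(-68868094359/10741564) = -24886*(-10741564/68868094359) = 267314561704/68868094359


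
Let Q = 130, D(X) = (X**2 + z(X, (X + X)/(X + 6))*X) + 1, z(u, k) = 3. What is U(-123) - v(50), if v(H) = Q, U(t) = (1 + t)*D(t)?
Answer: -1800972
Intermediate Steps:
D(X) = 1 + X**2 + 3*X (D(X) = (X**2 + 3*X) + 1 = 1 + X**2 + 3*X)
U(t) = (1 + t)*(1 + t**2 + 3*t)
v(H) = 130
U(-123) - v(50) = (1 - 123)*(1 + (-123)**2 + 3*(-123)) - 1*130 = -122*(1 + 15129 - 369) - 130 = -122*14761 - 130 = -1800842 - 130 = -1800972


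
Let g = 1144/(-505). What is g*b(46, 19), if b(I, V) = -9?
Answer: 10296/505 ≈ 20.388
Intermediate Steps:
g = -1144/505 (g = 1144*(-1/505) = -1144/505 ≈ -2.2653)
g*b(46, 19) = -1144/505*(-9) = 10296/505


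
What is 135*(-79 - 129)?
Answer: -28080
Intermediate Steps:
135*(-79 - 129) = 135*(-208) = -28080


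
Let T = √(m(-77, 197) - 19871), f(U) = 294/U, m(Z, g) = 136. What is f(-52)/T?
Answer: 147*I*√19735/513110 ≈ 0.040246*I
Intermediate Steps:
T = I*√19735 (T = √(136 - 19871) = √(-19735) = I*√19735 ≈ 140.48*I)
f(-52)/T = (294/(-52))/((I*√19735)) = (294*(-1/52))*(-I*√19735/19735) = -(-147)*I*√19735/513110 = 147*I*√19735/513110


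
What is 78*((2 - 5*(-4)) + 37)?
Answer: 4602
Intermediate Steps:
78*((2 - 5*(-4)) + 37) = 78*((2 + 20) + 37) = 78*(22 + 37) = 78*59 = 4602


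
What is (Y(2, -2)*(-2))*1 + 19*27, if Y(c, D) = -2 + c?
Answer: 513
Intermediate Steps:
(Y(2, -2)*(-2))*1 + 19*27 = ((-2 + 2)*(-2))*1 + 19*27 = (0*(-2))*1 + 513 = 0*1 + 513 = 0 + 513 = 513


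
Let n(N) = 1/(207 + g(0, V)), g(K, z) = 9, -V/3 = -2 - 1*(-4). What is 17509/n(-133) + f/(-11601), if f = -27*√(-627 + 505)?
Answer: 3781944 + 3*I*√122/1289 ≈ 3.7819e+6 + 0.025707*I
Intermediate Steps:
V = -6 (V = -3*(-2 - 1*(-4)) = -3*(-2 + 4) = -3*2 = -6)
n(N) = 1/216 (n(N) = 1/(207 + 9) = 1/216)
f = -27*I*√122 ≈ -298.22*I
17509/n(-133) + f/(-11601) = 17509/(1/216) - 27*I*√122/(-11601) = 17509*216 - 27*I*√122*(-1/11601) = 3781944 + 3*I*√122/1289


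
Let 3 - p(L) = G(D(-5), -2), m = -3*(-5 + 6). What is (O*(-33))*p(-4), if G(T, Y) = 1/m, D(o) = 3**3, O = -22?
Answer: 2420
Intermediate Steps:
D(o) = 27
m = -3 (m = -3*1 = -3)
G(T, Y) = -1/3 (G(T, Y) = 1/(-3) = -1/3)
p(L) = 10/3 (p(L) = 3 - 1*(-1/3) = 3 + 1/3 = 10/3)
(O*(-33))*p(-4) = -22*(-33)*(10/3) = 726*(10/3) = 2420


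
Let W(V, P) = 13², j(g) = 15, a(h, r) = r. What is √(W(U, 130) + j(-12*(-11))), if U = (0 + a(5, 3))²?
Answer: 2*√46 ≈ 13.565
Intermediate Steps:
U = 9 (U = (0 + 3)² = 3² = 9)
W(V, P) = 169
√(W(U, 130) + j(-12*(-11))) = √(169 + 15) = √184 = 2*√46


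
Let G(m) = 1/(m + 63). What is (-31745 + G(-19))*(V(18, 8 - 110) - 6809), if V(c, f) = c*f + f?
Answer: 12217625913/44 ≈ 2.7767e+8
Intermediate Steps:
G(m) = 1/(63 + m)
V(c, f) = f + c*f
(-31745 + G(-19))*(V(18, 8 - 110) - 6809) = (-31745 + 1/(63 - 19))*((8 - 110)*(1 + 18) - 6809) = (-31745 + 1/44)*(-102*19 - 6809) = (-31745 + 1/44)*(-1938 - 6809) = -1396779/44*(-8747) = 12217625913/44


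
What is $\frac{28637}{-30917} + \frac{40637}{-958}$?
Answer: $- \frac{1283808375}{29618486} \approx -43.345$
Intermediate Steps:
$\frac{28637}{-30917} + \frac{40637}{-958} = 28637 \left(- \frac{1}{30917}\right) + 40637 \left(- \frac{1}{958}\right) = - \frac{28637}{30917} - \frac{40637}{958} = - \frac{1283808375}{29618486}$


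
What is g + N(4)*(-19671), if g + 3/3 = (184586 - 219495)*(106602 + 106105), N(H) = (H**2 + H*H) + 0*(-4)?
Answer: -7426018136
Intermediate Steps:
N(H) = 2*H**2 (N(H) = (H**2 + H**2) + 0 = 2*H**2 + 0 = 2*H**2)
g = -7425388664 (g = -1 + (184586 - 219495)*(106602 + 106105) = -1 - 34909*212707 = -1 - 7425388663 = -7425388664)
g + N(4)*(-19671) = -7425388664 + (2*4**2)*(-19671) = -7425388664 + (2*16)*(-19671) = -7425388664 + 32*(-19671) = -7425388664 - 629472 = -7426018136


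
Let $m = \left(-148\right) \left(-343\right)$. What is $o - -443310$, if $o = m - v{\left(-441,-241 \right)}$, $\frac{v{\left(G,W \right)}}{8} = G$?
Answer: $497602$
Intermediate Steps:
$v{\left(G,W \right)} = 8 G$
$m = 50764$
$o = 54292$ ($o = 50764 - 8 \left(-441\right) = 50764 - -3528 = 50764 + 3528 = 54292$)
$o - -443310 = 54292 - -443310 = 54292 + 443310 = 497602$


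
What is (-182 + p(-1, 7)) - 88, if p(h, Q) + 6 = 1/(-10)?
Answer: -2761/10 ≈ -276.10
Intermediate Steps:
p(h, Q) = -61/10 (p(h, Q) = -6 + 1/(-10) = -6 - 1/10 = -61/10)
(-182 + p(-1, 7)) - 88 = (-182 - 61/10) - 88 = -1881/10 - 88 = -2761/10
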